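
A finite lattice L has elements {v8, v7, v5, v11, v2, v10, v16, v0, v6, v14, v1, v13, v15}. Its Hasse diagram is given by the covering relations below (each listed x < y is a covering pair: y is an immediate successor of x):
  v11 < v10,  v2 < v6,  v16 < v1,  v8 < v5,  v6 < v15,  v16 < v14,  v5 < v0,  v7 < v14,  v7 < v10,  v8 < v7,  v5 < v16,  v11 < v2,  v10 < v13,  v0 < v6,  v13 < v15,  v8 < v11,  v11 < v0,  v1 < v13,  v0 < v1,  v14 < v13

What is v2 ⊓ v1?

v11

Common lower bounds of {v2, v1}: v11, v8.
The greatest among these is v11.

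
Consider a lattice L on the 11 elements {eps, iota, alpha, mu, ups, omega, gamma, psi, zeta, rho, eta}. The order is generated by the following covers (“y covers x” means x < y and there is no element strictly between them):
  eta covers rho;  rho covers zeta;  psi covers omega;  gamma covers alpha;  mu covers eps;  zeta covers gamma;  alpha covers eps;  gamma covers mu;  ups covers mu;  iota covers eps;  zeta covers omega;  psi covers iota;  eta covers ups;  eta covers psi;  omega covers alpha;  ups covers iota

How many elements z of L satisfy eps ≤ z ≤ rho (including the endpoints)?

7

The interval [eps, rho] = {alpha, eps, gamma, mu, omega, rho, zeta}, which has 7 elements.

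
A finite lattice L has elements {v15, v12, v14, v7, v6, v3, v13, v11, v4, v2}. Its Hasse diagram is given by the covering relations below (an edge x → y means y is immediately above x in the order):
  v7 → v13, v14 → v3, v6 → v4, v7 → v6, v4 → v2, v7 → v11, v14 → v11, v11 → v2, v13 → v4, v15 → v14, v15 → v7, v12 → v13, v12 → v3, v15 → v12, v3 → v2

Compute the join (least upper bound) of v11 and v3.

Common upper bounds of {v11, v3}: v2.
The least among these is v2.

v2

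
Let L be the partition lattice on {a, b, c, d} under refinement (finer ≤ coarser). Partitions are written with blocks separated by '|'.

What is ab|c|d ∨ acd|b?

abcd

The join of ab|c|d and acd|b merges any blocks that overlap across the partitions, giving abcd.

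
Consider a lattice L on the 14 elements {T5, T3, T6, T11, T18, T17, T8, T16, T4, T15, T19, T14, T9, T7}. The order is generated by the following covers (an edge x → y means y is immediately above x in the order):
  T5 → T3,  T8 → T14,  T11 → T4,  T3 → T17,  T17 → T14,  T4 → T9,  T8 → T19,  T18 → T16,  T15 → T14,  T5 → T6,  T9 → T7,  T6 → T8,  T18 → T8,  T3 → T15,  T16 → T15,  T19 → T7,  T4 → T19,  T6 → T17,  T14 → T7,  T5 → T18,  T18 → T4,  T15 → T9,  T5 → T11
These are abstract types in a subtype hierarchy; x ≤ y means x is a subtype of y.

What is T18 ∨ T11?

Common upper bounds of {T18, T11}: T19, T4, T7, T9.
The least among these is T4.

T4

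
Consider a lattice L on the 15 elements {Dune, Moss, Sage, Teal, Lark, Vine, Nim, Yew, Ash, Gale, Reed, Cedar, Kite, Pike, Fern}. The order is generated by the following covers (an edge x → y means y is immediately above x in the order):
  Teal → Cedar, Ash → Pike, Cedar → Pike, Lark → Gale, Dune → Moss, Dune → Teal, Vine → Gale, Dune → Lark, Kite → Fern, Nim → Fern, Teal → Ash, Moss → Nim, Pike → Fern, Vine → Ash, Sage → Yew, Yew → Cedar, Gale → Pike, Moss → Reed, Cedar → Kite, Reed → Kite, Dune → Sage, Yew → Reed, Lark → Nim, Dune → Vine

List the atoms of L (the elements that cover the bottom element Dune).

The atoms are exactly the elements that cover Dune: Lark, Moss, Sage, Teal, Vine.

Lark, Moss, Sage, Teal, Vine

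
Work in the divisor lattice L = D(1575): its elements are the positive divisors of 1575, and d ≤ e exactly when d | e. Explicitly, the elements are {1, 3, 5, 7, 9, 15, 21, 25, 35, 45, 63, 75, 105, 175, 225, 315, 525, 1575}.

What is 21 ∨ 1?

Common upper bounds of {21, 1}: 105, 1575, 21, 315, 525, 63.
The least among these is 21.

21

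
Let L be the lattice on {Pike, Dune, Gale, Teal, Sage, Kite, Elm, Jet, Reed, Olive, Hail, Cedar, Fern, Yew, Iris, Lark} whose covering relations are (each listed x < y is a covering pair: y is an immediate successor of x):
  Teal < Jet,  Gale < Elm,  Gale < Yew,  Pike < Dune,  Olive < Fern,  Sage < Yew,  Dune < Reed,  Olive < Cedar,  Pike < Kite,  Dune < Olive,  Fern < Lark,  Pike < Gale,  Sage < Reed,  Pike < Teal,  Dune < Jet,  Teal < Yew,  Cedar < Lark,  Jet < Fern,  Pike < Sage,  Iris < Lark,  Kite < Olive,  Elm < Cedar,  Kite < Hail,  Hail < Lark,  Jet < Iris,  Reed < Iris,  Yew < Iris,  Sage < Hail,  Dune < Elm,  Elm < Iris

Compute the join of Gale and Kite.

Cedar

Common upper bounds of {Gale, Kite}: Cedar, Lark.
The least among these is Cedar.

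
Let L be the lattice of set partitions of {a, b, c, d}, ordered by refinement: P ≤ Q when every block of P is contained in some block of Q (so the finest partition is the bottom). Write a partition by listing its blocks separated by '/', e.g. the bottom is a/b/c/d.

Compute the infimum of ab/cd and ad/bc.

Common lower bounds of {ab/cd, ad/bc}: a/b/c/d.
The greatest among these is a/b/c/d.

a/b/c/d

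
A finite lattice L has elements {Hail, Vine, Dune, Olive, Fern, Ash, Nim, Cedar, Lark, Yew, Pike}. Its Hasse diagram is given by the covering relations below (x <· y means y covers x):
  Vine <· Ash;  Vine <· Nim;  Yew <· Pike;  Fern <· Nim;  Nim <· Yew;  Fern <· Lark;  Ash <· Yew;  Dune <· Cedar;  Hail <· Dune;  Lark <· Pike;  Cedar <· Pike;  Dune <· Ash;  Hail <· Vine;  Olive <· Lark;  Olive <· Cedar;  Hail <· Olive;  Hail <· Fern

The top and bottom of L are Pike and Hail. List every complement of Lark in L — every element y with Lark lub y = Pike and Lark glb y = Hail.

Need y with Lark ∨ y = Pike and Lark ∧ y = Hail.
Checking each element gives: Ash, Dune, Vine.

Ash, Dune, Vine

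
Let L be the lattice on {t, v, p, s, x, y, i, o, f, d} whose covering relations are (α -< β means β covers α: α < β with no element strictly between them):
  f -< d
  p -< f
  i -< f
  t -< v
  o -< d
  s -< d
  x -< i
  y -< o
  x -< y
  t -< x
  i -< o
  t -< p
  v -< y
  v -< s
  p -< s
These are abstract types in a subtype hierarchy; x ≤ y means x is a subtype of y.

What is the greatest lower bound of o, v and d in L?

Common lower bounds of {o, v, d}: t, v.
The greatest among these is v.

v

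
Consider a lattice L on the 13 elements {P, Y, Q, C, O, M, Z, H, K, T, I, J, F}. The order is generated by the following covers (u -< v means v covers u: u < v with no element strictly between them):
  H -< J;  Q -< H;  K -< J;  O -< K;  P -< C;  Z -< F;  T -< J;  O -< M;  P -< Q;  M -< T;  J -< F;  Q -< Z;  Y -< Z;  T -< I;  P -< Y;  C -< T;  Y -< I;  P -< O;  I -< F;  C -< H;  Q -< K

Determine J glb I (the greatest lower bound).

Common lower bounds of {J, I}: C, M, O, P, T.
The greatest among these is T.

T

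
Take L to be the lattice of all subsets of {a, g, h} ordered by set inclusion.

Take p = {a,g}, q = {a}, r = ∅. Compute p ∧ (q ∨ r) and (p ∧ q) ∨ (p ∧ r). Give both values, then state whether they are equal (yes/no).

{a}; {a}; yes

q ∨ r = {a}, so p ∧ (q ∨ r) = {a,g} ∧ {a} = {a}.
p ∧ q = {a} and p ∧ r = ∅, so (p ∧ q) ∨ (p ∧ r) = {a} ∨ ∅ = {a}.
Equal: yes.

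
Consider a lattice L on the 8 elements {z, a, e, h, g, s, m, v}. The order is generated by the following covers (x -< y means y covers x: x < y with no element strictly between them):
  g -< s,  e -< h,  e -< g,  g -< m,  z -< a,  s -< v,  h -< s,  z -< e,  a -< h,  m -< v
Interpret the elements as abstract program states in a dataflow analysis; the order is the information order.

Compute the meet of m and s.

Common lower bounds of {m, s}: e, g, z.
The greatest among these is g.

g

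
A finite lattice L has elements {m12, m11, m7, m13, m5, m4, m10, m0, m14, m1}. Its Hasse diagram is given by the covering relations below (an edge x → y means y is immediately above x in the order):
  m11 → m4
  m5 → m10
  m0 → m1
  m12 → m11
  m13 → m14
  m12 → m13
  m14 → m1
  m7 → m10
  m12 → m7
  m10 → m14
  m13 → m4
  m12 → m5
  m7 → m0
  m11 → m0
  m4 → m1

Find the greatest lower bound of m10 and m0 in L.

m7

Common lower bounds of {m10, m0}: m12, m7.
The greatest among these is m7.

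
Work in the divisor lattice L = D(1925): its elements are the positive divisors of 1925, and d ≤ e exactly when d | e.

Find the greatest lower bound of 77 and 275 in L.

In the divisibility order, the meet is the greatest common divisor: gcd(77, 275) = 11.

11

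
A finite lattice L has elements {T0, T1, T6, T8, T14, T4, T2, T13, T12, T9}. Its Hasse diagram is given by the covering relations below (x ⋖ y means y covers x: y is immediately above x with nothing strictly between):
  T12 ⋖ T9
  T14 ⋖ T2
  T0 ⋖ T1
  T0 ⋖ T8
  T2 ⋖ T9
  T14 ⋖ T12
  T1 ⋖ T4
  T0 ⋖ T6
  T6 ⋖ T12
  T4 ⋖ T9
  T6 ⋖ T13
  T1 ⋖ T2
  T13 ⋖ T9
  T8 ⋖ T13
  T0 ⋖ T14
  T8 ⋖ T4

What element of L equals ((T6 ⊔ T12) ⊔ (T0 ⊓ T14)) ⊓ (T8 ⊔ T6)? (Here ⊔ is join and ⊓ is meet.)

T6 ∨ T12 = T12
T0 ∧ T14 = T0
T12 ∨ T0 = T12
T8 ∨ T6 = T13
T12 ∧ T13 = T6

T6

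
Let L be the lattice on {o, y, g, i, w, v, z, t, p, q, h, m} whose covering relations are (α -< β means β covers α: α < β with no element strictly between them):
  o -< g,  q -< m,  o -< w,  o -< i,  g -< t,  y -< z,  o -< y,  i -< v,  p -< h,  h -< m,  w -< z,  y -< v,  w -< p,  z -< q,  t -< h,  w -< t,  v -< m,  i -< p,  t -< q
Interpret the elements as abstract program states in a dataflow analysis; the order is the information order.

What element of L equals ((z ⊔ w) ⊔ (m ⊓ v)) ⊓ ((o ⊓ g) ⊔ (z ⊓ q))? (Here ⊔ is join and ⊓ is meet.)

z ∨ w = z
m ∧ v = v
z ∨ v = m
o ∧ g = o
z ∧ q = z
o ∨ z = z
m ∧ z = z

z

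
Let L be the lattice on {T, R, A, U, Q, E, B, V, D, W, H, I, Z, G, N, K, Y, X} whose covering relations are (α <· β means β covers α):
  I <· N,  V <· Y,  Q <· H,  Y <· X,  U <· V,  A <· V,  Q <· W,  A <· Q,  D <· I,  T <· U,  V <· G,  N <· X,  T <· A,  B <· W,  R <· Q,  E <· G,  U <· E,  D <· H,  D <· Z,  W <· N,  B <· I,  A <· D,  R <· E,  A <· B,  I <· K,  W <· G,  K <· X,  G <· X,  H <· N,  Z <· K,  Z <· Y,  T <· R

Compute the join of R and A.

Common upper bounds of {R, A}: G, H, N, Q, W, X.
The least among these is Q.

Q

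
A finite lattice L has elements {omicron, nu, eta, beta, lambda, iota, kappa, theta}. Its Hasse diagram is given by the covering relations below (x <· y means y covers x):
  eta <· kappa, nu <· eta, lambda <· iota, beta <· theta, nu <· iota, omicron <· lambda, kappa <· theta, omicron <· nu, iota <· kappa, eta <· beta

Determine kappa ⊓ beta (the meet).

eta

Common lower bounds of {kappa, beta}: eta, nu, omicron.
The greatest among these is eta.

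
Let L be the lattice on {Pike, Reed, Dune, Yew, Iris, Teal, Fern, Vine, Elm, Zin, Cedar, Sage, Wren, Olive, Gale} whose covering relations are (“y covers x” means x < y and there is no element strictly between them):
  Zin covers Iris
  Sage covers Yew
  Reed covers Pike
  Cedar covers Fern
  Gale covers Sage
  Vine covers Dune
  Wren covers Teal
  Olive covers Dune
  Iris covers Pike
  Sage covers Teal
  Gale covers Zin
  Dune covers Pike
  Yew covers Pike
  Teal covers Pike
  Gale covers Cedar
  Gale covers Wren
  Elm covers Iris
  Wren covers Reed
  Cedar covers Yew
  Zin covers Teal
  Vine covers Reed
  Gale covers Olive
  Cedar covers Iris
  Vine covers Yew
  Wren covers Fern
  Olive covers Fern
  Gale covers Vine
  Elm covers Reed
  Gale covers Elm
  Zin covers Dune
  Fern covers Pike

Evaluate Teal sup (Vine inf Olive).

Zin

Vine ∧ Olive = Dune
Teal ∨ Dune = Zin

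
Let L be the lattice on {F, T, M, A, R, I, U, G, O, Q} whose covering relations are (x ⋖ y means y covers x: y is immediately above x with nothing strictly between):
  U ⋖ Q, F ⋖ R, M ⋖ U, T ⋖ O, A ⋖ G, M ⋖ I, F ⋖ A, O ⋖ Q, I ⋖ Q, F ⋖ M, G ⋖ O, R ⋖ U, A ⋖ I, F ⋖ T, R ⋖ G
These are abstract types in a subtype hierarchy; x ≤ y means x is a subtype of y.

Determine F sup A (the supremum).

A

Common upper bounds of {F, A}: A, G, I, O, Q.
The least among these is A.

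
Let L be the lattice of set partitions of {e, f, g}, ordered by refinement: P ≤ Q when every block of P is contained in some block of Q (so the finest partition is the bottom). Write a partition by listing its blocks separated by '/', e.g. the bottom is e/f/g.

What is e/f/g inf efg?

Common lower bounds of {e/f/g, efg}: e/f/g.
The greatest among these is e/f/g.

e/f/g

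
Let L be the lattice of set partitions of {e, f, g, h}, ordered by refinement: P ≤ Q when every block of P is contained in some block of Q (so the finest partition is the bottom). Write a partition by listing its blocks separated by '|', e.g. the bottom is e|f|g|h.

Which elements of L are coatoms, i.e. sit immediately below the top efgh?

The coatoms are exactly the elements covered by efgh: efg|h, efh|g, ef|gh, egh|f, eg|fh, eh|fg, e|fgh.

efg|h, efh|g, ef|gh, egh|f, eg|fh, eh|fg, e|fgh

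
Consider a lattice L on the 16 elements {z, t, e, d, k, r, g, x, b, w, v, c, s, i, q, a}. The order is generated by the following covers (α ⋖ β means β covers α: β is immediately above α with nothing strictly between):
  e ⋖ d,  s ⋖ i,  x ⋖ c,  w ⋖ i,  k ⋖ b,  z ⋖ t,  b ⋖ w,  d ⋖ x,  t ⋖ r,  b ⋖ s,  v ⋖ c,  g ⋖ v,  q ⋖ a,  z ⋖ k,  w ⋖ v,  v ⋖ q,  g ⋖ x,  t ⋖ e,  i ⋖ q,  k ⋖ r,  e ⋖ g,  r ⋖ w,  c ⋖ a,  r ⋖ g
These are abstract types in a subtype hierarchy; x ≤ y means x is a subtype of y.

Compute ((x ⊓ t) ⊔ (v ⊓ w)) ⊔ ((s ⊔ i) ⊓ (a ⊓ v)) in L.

x ∧ t = t
v ∧ w = w
t ∨ w = w
s ∨ i = i
a ∧ v = v
i ∧ v = w
w ∨ w = w

w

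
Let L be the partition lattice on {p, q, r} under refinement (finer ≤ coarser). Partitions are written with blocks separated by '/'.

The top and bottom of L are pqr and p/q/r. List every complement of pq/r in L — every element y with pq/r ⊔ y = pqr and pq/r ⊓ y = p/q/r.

p/qr, pr/q

Need y with pq/r ∨ y = pqr and pq/r ∧ y = p/q/r.
Checking each element gives: p/qr, pr/q.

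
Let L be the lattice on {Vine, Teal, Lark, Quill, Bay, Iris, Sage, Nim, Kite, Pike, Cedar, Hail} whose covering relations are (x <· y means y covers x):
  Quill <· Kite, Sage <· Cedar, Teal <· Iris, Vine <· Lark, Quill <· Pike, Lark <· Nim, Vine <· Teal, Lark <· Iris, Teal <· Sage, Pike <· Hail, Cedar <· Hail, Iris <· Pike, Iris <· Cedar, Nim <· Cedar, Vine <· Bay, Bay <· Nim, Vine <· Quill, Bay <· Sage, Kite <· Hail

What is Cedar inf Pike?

Common lower bounds of {Cedar, Pike}: Iris, Lark, Teal, Vine.
The greatest among these is Iris.

Iris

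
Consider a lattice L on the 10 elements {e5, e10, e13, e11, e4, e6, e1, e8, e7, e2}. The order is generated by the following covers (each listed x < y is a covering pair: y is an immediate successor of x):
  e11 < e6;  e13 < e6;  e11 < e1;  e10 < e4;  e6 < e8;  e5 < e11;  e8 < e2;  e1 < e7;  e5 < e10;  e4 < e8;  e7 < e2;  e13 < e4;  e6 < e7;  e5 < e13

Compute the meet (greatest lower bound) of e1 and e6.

e11

Common lower bounds of {e1, e6}: e11, e5.
The greatest among these is e11.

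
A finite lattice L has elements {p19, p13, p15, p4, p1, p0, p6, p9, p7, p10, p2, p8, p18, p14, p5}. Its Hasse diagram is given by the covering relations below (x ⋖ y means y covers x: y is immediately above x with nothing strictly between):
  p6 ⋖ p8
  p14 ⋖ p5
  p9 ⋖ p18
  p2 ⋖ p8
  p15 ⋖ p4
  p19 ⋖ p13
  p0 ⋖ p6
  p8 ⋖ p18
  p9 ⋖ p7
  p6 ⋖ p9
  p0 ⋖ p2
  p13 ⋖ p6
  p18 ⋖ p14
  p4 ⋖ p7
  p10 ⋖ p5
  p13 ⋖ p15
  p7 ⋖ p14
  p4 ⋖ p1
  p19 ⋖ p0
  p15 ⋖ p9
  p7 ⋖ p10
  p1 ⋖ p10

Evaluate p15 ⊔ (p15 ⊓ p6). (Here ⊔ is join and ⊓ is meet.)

p15

p15 ∧ p6 = p13
p15 ∨ p13 = p15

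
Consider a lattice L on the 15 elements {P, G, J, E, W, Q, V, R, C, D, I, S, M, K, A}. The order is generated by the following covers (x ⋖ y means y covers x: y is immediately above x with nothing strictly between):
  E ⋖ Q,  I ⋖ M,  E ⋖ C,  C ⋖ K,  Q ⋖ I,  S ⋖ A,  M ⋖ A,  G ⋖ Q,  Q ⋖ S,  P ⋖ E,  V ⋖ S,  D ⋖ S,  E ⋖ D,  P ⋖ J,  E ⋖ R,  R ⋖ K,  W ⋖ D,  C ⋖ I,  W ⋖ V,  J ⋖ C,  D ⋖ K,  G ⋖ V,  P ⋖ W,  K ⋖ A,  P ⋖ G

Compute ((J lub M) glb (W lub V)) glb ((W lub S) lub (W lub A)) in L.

G

J ∨ M = M
W ∨ V = V
M ∧ V = G
W ∨ S = S
W ∨ A = A
S ∨ A = A
G ∧ A = G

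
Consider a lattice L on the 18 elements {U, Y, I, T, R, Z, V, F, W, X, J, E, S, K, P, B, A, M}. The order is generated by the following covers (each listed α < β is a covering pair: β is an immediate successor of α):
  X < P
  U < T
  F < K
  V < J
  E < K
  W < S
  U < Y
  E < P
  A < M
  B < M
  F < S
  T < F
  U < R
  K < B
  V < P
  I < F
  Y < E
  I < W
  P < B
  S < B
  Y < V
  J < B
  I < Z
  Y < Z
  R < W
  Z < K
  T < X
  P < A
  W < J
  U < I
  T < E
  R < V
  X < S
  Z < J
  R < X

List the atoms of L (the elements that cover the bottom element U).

I, R, T, Y

The atoms are exactly the elements that cover U: I, R, T, Y.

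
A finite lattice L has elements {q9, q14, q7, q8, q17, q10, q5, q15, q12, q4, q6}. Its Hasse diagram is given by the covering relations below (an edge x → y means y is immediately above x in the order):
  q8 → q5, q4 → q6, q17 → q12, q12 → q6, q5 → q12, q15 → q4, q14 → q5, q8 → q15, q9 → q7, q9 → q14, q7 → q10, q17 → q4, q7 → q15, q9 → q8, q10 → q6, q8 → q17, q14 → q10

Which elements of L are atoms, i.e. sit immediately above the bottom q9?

The atoms are exactly the elements that cover q9: q14, q7, q8.

q14, q7, q8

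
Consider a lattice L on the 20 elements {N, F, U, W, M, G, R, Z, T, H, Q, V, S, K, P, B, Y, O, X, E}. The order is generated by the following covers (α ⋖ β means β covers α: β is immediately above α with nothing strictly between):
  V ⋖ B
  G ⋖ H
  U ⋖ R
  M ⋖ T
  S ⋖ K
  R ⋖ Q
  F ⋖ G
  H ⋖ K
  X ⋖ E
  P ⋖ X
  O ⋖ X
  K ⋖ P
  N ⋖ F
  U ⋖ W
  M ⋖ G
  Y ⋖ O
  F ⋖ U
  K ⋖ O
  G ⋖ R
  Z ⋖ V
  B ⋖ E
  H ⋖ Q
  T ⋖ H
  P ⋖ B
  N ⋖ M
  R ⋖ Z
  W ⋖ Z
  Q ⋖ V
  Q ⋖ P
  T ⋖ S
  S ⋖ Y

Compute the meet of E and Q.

Common lower bounds of {E, Q}: F, G, H, M, N, Q, R, T, U.
The greatest among these is Q.

Q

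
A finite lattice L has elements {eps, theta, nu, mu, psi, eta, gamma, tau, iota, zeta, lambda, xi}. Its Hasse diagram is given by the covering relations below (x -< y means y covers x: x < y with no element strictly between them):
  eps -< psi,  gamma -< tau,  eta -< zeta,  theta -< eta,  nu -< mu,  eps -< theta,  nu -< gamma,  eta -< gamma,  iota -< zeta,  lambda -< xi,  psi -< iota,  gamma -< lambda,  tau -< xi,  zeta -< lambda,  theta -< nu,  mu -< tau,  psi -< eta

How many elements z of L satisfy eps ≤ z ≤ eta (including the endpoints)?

4

The interval [eps, eta] = {eps, eta, psi, theta}, which has 4 elements.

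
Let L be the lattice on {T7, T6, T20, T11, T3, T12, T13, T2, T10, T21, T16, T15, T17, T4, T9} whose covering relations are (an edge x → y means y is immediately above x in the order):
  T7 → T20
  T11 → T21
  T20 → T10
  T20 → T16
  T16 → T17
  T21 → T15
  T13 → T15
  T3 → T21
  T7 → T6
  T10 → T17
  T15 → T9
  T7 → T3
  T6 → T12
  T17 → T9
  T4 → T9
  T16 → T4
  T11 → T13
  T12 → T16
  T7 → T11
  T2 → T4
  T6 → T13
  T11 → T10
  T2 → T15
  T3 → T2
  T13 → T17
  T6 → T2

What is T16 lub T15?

T9

Common upper bounds of {T16, T15}: T9.
The least among these is T9.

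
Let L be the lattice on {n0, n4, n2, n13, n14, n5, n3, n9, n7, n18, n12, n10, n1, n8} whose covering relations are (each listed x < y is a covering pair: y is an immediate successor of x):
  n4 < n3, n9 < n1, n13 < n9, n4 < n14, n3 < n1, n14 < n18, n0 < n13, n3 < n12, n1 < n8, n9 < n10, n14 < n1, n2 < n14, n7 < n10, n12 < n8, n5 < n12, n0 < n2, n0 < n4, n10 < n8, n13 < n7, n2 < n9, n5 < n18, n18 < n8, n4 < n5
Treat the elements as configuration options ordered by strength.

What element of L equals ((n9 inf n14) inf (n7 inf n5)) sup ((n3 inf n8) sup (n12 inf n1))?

n3

n9 ∧ n14 = n2
n7 ∧ n5 = n0
n2 ∧ n0 = n0
n3 ∧ n8 = n3
n12 ∧ n1 = n3
n3 ∨ n3 = n3
n0 ∨ n3 = n3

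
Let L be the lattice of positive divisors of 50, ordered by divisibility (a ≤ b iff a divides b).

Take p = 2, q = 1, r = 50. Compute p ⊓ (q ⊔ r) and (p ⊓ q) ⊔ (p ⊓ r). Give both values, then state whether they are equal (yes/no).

2; 2; yes

q ⊔ r = 50, so p ⊓ (q ⊔ r) = 2 ⊓ 50 = 2.
p ⊓ q = 1 and p ⊓ r = 2, so (p ⊓ q) ⊔ (p ⊓ r) = 1 ⊔ 2 = 2.
Equal: yes.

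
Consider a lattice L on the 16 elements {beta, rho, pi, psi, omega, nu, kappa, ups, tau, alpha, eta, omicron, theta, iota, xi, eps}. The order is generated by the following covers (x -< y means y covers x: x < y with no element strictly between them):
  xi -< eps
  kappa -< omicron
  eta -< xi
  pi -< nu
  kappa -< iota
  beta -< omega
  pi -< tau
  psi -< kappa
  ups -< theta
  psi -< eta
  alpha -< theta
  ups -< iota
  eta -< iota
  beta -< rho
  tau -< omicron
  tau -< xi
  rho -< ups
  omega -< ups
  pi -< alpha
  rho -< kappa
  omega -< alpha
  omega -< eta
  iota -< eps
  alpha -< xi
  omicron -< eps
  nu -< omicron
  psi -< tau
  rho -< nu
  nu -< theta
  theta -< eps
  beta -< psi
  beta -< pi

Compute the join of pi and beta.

pi

Common upper bounds of {pi, beta}: alpha, eps, nu, omicron, pi, tau, theta, xi.
The least among these is pi.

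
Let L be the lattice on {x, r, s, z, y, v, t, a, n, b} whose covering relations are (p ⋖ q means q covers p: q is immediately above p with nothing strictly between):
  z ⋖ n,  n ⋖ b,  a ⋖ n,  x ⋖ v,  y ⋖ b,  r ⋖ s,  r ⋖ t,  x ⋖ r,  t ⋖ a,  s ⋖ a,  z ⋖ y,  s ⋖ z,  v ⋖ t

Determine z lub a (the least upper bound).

n

Common upper bounds of {z, a}: b, n.
The least among these is n.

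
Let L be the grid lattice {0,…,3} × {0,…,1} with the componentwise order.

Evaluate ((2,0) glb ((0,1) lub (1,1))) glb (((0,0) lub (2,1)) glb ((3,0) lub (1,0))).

(0,1) ∨ (1,1) = (1,1)
(2,0) ∧ (1,1) = (1,0)
(0,0) ∨ (2,1) = (2,1)
(3,0) ∨ (1,0) = (3,0)
(2,1) ∧ (3,0) = (2,0)
(1,0) ∧ (2,0) = (1,0)

(1,0)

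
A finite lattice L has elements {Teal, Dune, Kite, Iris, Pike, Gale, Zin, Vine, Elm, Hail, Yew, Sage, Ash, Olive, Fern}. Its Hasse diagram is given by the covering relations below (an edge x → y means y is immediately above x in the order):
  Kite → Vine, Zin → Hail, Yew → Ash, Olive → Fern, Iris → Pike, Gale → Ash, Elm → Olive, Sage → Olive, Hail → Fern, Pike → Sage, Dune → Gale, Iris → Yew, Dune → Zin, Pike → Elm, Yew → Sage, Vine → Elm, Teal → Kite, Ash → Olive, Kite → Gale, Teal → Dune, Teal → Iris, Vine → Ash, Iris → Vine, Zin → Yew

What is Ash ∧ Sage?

Common lower bounds of {Ash, Sage}: Dune, Iris, Teal, Yew, Zin.
The greatest among these is Yew.

Yew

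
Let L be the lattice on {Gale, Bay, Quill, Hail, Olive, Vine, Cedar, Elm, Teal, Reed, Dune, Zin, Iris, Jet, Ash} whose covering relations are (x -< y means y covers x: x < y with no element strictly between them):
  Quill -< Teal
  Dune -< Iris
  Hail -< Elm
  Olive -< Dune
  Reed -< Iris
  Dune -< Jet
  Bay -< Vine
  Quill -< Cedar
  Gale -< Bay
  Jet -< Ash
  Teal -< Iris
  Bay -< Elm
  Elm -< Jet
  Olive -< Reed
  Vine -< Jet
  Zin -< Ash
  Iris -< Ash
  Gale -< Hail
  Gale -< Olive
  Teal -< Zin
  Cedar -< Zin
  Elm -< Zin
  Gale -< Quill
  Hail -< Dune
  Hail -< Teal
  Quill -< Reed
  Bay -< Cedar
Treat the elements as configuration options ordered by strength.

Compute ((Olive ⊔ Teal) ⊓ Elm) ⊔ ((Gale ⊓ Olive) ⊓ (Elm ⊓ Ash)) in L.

Hail

Olive ∨ Teal = Iris
Iris ∧ Elm = Hail
Gale ∧ Olive = Gale
Elm ∧ Ash = Elm
Gale ∧ Elm = Gale
Hail ∨ Gale = Hail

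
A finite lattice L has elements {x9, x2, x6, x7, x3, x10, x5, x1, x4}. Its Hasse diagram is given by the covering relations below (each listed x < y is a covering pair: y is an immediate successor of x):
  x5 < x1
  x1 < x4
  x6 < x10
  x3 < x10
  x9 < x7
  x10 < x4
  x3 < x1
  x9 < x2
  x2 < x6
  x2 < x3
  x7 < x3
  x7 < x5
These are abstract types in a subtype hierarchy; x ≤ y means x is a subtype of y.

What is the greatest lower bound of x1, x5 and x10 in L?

x7

Common lower bounds of {x1, x5, x10}: x7, x9.
The greatest among these is x7.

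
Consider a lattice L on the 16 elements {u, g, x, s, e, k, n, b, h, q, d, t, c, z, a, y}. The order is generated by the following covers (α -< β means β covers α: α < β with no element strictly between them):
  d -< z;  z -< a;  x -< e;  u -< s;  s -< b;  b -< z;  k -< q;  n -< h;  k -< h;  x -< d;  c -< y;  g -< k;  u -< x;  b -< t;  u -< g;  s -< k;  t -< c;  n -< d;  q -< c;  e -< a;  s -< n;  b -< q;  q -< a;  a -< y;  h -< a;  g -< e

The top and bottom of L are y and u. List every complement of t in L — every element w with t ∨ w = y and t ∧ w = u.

Need w with t ∨ w = y and t ∧ w = u.
Checking each element gives: e, x.

e, x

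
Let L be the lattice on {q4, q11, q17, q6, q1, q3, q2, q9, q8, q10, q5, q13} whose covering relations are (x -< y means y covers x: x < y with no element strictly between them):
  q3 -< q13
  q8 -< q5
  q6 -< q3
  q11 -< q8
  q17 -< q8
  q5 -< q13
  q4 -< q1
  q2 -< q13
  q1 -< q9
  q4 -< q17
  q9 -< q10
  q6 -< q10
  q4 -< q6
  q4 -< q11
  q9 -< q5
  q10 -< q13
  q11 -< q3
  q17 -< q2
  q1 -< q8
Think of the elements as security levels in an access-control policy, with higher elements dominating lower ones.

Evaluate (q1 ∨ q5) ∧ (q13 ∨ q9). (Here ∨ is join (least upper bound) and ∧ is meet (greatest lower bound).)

q5

q1 ∨ q5 = q5
q13 ∨ q9 = q13
q5 ∧ q13 = q5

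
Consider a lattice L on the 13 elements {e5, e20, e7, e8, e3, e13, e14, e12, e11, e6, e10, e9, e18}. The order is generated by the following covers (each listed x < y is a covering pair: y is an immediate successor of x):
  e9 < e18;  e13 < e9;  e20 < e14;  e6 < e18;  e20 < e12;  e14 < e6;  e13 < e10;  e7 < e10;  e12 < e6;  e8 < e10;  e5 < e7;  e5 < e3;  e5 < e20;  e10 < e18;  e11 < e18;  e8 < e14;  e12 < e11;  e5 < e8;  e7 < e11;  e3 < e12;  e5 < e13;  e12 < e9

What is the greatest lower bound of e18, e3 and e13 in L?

e5

Common lower bounds of {e18, e3, e13}: e5.
The greatest among these is e5.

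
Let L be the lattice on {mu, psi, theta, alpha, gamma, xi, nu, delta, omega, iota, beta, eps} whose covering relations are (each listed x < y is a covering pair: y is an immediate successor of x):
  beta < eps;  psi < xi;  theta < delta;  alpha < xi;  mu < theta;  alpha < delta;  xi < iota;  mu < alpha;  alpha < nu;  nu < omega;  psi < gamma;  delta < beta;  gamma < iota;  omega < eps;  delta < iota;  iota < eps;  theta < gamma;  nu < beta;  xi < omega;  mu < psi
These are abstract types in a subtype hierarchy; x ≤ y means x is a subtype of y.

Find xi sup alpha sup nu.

omega

Common upper bounds of {xi, alpha, nu}: eps, omega.
The least among these is omega.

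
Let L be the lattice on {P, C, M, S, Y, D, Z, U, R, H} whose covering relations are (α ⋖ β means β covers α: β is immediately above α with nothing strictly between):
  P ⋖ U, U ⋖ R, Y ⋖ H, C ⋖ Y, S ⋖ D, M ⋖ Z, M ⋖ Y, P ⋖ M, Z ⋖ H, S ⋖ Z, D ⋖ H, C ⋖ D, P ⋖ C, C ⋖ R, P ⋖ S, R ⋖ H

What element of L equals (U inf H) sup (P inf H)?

U

U ∧ H = U
P ∧ H = P
U ∨ P = U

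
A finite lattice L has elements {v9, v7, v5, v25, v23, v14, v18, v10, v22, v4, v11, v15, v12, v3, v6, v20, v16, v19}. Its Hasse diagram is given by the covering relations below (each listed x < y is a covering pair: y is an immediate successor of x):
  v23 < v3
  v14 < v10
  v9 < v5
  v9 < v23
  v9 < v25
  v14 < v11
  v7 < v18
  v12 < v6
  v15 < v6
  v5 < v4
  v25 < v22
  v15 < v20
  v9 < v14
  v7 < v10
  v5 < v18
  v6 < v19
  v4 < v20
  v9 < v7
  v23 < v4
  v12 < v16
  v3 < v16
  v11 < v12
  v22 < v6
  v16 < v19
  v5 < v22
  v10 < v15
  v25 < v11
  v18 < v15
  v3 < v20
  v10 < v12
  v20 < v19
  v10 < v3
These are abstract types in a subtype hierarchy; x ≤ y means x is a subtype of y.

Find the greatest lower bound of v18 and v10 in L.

v7

Common lower bounds of {v18, v10}: v7, v9.
The greatest among these is v7.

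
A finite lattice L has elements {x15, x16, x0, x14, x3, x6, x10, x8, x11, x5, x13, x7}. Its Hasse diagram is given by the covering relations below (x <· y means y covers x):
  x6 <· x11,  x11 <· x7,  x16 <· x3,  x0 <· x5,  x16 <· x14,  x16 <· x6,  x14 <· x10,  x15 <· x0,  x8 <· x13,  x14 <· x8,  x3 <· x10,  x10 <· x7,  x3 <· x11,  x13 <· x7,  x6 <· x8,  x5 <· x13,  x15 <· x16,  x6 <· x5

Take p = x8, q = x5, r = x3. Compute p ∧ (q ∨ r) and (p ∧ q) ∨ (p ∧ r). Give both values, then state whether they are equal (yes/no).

q ∨ r = x7, so p ∧ (q ∨ r) = x8 ∧ x7 = x8.
p ∧ q = x6 and p ∧ r = x16, so (p ∧ q) ∨ (p ∧ r) = x6 ∨ x16 = x6.
Equal: no.

x8; x6; no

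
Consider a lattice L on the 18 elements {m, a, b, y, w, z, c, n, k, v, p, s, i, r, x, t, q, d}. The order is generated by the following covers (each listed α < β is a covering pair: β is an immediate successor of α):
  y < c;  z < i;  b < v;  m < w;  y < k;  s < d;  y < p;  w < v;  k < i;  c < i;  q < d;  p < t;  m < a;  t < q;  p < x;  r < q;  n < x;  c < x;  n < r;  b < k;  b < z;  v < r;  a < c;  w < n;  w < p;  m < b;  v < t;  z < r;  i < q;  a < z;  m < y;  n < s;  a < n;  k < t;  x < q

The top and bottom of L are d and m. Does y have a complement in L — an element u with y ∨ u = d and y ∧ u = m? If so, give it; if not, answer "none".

Need u with y ∨ u = d and y ∧ u = m.
Checking each element gives: s.

s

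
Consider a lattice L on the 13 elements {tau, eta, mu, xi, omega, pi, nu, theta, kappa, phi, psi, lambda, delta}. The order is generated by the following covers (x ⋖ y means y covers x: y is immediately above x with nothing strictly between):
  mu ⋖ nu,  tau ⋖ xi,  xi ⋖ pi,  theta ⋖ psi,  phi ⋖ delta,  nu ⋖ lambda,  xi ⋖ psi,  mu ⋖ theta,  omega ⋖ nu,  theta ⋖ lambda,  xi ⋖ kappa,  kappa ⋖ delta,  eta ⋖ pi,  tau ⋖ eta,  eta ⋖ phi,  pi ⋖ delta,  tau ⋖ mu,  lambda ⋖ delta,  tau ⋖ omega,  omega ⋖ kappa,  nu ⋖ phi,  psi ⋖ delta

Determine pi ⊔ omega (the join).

Common upper bounds of {pi, omega}: delta.
The least among these is delta.

delta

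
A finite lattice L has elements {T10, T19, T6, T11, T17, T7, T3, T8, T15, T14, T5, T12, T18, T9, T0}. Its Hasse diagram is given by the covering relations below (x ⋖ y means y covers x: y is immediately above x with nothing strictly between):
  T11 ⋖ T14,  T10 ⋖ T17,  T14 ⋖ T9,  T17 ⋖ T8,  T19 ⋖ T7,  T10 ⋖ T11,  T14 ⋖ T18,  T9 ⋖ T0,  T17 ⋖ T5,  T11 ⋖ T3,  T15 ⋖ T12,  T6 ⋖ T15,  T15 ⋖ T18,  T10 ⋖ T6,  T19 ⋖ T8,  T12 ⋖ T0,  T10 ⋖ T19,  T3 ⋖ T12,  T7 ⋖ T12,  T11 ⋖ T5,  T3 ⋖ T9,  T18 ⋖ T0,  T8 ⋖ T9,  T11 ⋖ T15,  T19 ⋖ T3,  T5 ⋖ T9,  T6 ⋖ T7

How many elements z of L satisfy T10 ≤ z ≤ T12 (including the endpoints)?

8

The interval [T10, T12] = {T10, T11, T12, T15, T19, T3, T6, T7}, which has 8 elements.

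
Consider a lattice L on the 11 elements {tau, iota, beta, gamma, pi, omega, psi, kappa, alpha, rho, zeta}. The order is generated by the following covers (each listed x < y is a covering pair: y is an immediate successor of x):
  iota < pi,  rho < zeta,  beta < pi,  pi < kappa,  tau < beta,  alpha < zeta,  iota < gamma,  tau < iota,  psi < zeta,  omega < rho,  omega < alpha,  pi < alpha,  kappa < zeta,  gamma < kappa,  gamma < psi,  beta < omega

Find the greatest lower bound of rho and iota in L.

Common lower bounds of {rho, iota}: tau.
The greatest among these is tau.

tau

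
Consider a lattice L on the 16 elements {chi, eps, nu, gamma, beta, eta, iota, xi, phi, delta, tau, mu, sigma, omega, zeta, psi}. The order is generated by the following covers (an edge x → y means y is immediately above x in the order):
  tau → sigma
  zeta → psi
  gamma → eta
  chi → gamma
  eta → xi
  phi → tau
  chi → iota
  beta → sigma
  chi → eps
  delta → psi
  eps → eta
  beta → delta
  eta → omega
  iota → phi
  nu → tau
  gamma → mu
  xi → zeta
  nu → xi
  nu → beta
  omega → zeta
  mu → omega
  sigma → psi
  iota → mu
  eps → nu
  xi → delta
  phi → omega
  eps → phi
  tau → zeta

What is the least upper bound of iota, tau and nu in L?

tau

Common upper bounds of {iota, tau, nu}: psi, sigma, tau, zeta.
The least among these is tau.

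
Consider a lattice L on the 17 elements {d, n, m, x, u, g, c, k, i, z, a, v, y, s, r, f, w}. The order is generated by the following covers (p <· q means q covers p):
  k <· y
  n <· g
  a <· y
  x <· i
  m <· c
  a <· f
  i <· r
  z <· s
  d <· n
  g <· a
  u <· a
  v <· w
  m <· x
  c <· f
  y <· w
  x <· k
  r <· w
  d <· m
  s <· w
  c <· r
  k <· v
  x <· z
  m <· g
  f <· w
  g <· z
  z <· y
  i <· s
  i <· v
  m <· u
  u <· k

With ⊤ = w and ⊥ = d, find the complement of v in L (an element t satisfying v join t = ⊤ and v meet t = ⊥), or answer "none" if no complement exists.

n

Need t with v ∨ t = w and v ∧ t = d.
Checking each element gives: n.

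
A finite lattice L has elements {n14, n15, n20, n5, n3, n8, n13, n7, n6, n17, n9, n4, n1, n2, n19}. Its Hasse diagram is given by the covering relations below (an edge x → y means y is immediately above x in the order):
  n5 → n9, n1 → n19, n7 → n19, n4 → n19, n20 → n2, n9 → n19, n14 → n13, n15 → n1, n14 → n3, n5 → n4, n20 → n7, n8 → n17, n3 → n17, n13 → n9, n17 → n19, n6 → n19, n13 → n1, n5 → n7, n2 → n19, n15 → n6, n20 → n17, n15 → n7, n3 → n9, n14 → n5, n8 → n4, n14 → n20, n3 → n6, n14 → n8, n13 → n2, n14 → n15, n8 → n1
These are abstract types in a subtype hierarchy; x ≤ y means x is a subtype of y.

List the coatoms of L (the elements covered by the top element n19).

n1, n17, n2, n4, n6, n7, n9

The coatoms are exactly the elements covered by n19: n1, n17, n2, n4, n6, n7, n9.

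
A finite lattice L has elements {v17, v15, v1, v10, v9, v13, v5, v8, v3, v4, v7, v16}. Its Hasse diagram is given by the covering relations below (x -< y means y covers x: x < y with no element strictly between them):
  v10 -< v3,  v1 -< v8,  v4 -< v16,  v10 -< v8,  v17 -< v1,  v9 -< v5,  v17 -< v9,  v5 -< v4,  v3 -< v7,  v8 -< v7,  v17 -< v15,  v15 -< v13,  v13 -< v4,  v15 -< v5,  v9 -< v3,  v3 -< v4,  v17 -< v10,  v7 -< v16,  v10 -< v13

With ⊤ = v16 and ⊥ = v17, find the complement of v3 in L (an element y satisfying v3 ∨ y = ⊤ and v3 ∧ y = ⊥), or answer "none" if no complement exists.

For every candidate y, either v3 ∨ y ≠ v16 or v3 ∧ y ≠ v17; no complement exists.

none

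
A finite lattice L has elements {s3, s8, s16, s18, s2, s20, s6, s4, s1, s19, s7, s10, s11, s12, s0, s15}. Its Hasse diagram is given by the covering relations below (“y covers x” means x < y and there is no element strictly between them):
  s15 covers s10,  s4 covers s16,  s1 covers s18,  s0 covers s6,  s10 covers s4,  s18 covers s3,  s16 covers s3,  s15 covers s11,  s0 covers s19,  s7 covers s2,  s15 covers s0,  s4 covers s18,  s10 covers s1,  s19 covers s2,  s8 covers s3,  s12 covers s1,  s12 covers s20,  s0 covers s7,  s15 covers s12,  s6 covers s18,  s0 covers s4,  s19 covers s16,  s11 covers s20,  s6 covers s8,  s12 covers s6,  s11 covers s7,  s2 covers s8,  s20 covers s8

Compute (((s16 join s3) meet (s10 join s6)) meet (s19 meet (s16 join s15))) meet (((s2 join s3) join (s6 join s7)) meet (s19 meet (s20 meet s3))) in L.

s3

s16 ∨ s3 = s16
s10 ∨ s6 = s15
s16 ∧ s15 = s16
s16 ∨ s15 = s15
s19 ∧ s15 = s19
s16 ∧ s19 = s16
s2 ∨ s3 = s2
s6 ∨ s7 = s0
s2 ∨ s0 = s0
s20 ∧ s3 = s3
s19 ∧ s3 = s3
s0 ∧ s3 = s3
s16 ∧ s3 = s3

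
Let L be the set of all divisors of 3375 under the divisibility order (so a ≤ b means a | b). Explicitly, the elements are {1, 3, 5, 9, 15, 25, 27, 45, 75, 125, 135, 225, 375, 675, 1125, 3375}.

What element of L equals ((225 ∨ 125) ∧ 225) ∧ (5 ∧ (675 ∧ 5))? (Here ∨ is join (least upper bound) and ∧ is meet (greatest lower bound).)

225 ∨ 125 = 1125
1125 ∧ 225 = 225
675 ∧ 5 = 5
5 ∧ 5 = 5
225 ∧ 5 = 5

5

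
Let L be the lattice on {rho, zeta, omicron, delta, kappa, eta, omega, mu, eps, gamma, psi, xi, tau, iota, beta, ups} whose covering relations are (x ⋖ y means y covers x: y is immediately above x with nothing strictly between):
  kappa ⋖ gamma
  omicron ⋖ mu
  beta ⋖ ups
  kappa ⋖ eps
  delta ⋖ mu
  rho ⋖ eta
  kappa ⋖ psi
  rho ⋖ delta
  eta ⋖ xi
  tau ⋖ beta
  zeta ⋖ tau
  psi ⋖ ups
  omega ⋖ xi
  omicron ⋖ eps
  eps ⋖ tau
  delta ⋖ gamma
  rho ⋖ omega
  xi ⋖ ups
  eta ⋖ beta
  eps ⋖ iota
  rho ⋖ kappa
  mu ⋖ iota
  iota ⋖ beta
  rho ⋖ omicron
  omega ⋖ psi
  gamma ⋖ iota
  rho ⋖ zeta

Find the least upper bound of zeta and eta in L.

Common upper bounds of {zeta, eta}: beta, ups.
The least among these is beta.

beta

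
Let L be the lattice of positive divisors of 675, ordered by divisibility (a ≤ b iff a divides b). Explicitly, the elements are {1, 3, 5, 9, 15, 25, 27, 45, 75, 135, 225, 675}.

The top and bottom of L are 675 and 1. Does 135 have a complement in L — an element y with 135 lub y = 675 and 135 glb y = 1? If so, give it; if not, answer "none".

For every candidate y, either 135 ∨ y ≠ 675 or 135 ∧ y ≠ 1; no complement exists.

none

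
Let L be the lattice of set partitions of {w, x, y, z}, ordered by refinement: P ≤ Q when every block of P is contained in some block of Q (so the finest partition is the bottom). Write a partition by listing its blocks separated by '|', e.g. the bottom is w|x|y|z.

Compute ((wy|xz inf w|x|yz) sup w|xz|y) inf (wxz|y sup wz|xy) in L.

wy|xz ∧ w|x|yz = w|x|y|z
w|x|y|z ∨ w|xz|y = w|xz|y
wxz|y ∨ wz|xy = wxyz
w|xz|y ∧ wxyz = w|xz|y

w|xz|y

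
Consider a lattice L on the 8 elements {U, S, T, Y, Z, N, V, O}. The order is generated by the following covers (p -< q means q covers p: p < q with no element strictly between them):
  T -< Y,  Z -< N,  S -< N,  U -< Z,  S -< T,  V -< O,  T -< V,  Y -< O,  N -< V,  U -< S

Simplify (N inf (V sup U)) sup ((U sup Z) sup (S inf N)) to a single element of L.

N

V ∨ U = V
N ∧ V = N
U ∨ Z = Z
S ∧ N = S
Z ∨ S = N
N ∨ N = N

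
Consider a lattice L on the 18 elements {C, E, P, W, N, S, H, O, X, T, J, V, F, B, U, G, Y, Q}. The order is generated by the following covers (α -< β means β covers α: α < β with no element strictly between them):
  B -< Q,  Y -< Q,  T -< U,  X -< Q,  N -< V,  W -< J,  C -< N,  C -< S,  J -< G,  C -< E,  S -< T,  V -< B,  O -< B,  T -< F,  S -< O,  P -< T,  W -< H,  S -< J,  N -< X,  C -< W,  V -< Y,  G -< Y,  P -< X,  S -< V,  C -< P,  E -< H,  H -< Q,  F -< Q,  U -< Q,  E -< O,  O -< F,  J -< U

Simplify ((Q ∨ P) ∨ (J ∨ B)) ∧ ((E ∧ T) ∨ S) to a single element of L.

Q ∨ P = Q
J ∨ B = Q
Q ∨ Q = Q
E ∧ T = C
C ∨ S = S
Q ∧ S = S

S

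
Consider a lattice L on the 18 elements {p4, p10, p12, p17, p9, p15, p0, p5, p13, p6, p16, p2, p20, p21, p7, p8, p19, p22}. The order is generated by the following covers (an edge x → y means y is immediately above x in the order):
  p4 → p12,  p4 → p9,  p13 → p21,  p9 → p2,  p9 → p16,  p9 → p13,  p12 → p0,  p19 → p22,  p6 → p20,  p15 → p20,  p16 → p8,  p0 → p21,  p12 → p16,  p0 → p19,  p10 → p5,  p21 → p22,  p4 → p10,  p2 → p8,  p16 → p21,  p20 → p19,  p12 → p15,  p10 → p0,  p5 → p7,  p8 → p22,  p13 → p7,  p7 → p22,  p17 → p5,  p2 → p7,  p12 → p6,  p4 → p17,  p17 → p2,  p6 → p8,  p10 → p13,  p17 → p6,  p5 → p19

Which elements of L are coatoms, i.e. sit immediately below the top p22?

The coatoms are exactly the elements covered by p22: p19, p21, p7, p8.

p19, p21, p7, p8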